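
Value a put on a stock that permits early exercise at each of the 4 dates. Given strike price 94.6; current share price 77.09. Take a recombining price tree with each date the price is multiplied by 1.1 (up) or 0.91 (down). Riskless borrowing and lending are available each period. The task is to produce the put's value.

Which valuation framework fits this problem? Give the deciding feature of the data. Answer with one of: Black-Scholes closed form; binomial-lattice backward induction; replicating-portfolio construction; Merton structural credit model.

Key observation: with exercise allowed before expiry on a discrete up/down model (4 steps from spot 77.09), the strike-94.6 put's value must be rolled back through the tree testing early exercise at each node.

framework: binomial-lattice backward induction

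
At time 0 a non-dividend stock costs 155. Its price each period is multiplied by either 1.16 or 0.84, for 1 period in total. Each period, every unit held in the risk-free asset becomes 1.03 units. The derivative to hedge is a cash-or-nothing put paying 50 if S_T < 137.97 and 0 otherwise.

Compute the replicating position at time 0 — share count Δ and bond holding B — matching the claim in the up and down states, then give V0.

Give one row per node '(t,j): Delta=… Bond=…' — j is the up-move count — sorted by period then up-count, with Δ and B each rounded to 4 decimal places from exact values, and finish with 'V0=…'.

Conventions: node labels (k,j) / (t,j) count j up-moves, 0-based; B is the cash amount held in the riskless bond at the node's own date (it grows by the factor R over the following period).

Since d<R<u, set p* = (R−d)/(u−d) = 0.5938; price each node as the discounted p*-expectation of its children.
Terminal payoffs: V(1,0)=50.0000, V(1,1)=0.0000
(0,0): S=155.0000. Δ = (V_up−V_dn)/(S_up−S_dn) = (0.0000−50.0000)/(179.8000−130.2000) = -1.0081. V = [p*·0.0000 + (1−p*)·50.0000]/1.03 = 19.7209. B = V − Δ·S = 175.9709.
Check: Δ(0,0)·S0 + B(0,0) = 19.7209 = V0.

(0,0): Delta=-1.0081 Bond=175.9709
V0=19.7209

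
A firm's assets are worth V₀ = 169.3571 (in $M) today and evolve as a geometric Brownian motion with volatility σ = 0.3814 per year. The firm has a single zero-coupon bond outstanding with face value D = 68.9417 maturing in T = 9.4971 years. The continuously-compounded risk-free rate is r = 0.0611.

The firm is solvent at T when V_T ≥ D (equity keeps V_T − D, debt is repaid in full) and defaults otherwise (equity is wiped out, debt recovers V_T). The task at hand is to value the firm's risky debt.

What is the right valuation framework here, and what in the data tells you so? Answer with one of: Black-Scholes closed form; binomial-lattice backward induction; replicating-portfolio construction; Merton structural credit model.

framework: Merton structural credit model

Key observation: the question is about default risk generated by asset-value dynamics against a debt face of 68.9417 — the structural framework prices exactly that.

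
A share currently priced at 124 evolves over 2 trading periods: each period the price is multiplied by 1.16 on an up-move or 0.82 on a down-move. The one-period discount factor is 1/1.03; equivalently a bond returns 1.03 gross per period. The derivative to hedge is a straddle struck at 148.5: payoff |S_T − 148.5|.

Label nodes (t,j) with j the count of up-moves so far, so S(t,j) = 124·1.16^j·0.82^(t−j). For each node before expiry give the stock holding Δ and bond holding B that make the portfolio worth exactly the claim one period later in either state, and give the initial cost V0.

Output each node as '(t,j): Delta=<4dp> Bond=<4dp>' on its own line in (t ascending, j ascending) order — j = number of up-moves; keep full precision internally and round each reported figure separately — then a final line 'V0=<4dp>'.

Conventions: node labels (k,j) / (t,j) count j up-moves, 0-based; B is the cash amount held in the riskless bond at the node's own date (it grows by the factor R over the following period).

(0,0): Delta=-0.4779 Bond=88.4323
(1,0): Delta=-1.0000 Bond=144.1748
(1,1): Delta=-0.2494 Bond=58.2204
V0=29.1756

Since d<R<u, set p* = (R−d)/(u−d) = 0.6176; price each node as the discounted p*-expectation of its children.
Terminal payoffs: V(2,0)=65.1224, V(2,1)=30.5512, V(2,2)=18.3544
Node (1,0) S=101.6800: V=(p*·30.5512+(1−p*)·65.1224)/1.03=42.4948; Δ=(30.5512−65.1224)/(117.9488−83.3776)=-1.0000; B=V−Δ·S=144.1748
Node (1,1) S=143.8400: V=(p*·18.3544+(1−p*)·30.5512)/1.03=22.3475; Δ=(18.3544−30.5512)/(166.8544−117.9488)=-0.2494; B=V−Δ·S=58.2204
Node (0,0) S=124.0000: V=(p*·22.3475+(1−p*)·42.4948)/1.03=29.1756; Δ=(22.3475−42.4948)/(143.8400−101.6800)=-0.4779; B=V−Δ·S=88.4323
As a check, the time-0 holding Δ(0,0)·S0 + B(0,0) comes to 29.1756 — exactly V0.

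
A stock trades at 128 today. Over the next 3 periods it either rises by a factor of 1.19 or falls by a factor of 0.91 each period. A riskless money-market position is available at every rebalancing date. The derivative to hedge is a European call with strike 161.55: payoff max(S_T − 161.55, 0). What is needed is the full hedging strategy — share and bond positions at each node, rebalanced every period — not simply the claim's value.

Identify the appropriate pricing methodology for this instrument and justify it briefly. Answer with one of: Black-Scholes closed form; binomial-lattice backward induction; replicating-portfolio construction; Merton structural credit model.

Key observation: the task asks for the hedge itself — share and bond holdings at every node of the 3-period tree on spot 128 with factors 1.19/0.91 — which is exactly what the replicating-portfolio construction produces.

framework: replicating-portfolio construction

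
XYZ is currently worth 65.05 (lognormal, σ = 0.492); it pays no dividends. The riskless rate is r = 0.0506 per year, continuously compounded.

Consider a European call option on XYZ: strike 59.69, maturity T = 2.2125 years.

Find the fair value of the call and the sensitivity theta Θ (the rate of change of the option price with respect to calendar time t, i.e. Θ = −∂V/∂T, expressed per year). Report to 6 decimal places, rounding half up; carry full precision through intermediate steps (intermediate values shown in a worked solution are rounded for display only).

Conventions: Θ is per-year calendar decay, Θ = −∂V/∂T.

σ√T = 0.492·√2.2125 = 0.731824
d₁ = (ln(S/K) + (r+σ²/2)T) / (σ√T) = (ln(65.05/59.69) + (0.0506+0.492²/2)·2.2125) / 0.731824 = (0.085992 + 0.379736) / 0.731824 = 0.636393
d₂ = d₁ − σ√T = 0.636393 − 0.731824 = -0.095432
e^{−rT} = 0.894087
N(d₁) = 0.737740,  N(d₂) = 0.461986
Call price V = S·N(d₁) − K·e^{−rT}·N(d₂) = 47.989969 − 24.655288 = 23.334682
φ(d₁) = (1/√(2π))·e^{−d₁²/2} = 0.325811
Θ = −S·φ(d₁)·σ/(2√T) − r·K·e^{−rT}·N(d₂) = −3.505154 − 1.247558 = -4.752712

price = 23.334682
Θ = -4.752712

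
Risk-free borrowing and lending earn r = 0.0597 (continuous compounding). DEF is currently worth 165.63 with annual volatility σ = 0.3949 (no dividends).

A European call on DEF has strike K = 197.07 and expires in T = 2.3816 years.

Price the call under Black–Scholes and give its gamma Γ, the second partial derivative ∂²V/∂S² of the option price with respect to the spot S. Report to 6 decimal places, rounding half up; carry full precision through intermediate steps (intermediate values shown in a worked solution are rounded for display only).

σ√T = 0.3949·√2.3816 = 0.609427
d₁ = (ln(S/K) + (r+σ²/2)T) / (σ√T) = (ln(165.63/197.07) + (0.0597+0.3949²/2)·2.3816) / 0.609427 = (-0.173803 + 0.327882) / 0.609427 = 0.252827
d₂ = d₁ − σ√T = 0.252827 − 0.609427 = -0.356600
e^{−rT} = 0.867464
N(d₁) = 0.599799,  N(d₂) = 0.360696
Call price V = S·N(d₁) − K·e^{−rT}·N(d₂) = 99.344703 − 61.661311 = 37.683392
φ(d₁) = (1/√(2π))·e^{−d₁²/2} = 0.386393
Γ = φ(d₁) / (S·σ·√T) = 0.003828

price = 37.683392
Γ = 0.003828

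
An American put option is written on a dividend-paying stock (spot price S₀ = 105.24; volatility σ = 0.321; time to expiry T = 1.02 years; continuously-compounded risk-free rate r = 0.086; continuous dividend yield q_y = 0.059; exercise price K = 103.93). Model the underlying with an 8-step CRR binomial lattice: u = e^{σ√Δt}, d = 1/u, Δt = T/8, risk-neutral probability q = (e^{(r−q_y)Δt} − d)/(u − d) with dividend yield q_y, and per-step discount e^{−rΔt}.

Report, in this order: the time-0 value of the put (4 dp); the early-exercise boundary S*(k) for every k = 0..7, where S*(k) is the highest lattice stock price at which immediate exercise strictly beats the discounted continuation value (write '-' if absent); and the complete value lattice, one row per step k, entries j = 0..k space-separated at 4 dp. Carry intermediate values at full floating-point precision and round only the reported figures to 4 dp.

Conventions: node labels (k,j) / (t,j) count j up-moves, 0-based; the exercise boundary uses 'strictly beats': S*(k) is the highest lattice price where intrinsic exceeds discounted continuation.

Δt=0.12750  u=1.12145  d=0.89170  q=0.48639  discount=0.98909
step 8 (expiry): payoffs max(K−S,0) = 61.8621 51.0236 37.3926 20.2497 0.0000 0.0000 0.0000 0.0000 0.0000
step 7: (k=7,j=0): S=47.1769, K−S=56.7531, hold=55.9733 ⇒ V=56.7531 exercise | (k=7,j=1): S=59.3317, K−S=44.5983, hold=43.9096 ⇒ V=44.5983 exercise | (k=7,j=2): S=74.6181, K−S=29.3119, hold=28.7377 ⇒ V=29.3119 exercise | (k=7,j=3): S=93.8430, K−S=10.0870, hold=10.2871 ⇒ V=10.2871 continue | (k=7,j=4): S=118.0211, K−S=0.0000, hold=0.0000 ⇒ V=0.0000 continue | (k=7,j=5): S=148.4285, K−S=0.0000, hold=0.0000 ⇒ V=0.0000 continue | (k=7,j=6): S=186.6701, K−S=0.0000, hold=0.0000 ⇒ V=0.0000 continue | (k=7,j=7): S=234.7645, K−S=0.0000, hold=0.0000 ⇒ V=0.0000 continue  boundary S*=74.6181
step 6: (k=6,j=0): S=52.9064, K−S=51.0236, hold=50.2867 ⇒ V=51.0236 exercise | (k=6,j=1): S=66.5374, K−S=37.3926, hold=36.7579 ⇒ V=37.3926 exercise | (k=6,j=2): S=83.6803, K−S=20.2497, hold=19.8397 ⇒ V=20.2497 exercise | (k=6,j=3): S=105.2400, K−S=0.0000, hold=5.2260 ⇒ V=5.2260 continue | (k=6,j=4): S=132.3544, K−S=0.0000, hold=0.0000 ⇒ V=0.0000 continue | (k=6,j=5): S=166.4547, K−S=0.0000, hold=0.0000 ⇒ V=0.0000 continue | (k=6,j=6): S=209.3407, K−S=0.0000, hold=0.0000 ⇒ V=0.0000 continue  boundary S*=83.6803
step 5: (k=5,j=0): S=59.3317, K−S=44.5983, hold=43.9096 ⇒ V=44.5983 exercise | (k=5,j=1): S=74.6181, K−S=29.3119, hold=28.7377 ⇒ V=29.3119 exercise | (k=5,j=2): S=93.8430, K−S=10.0870, hold=12.8012 ⇒ V=12.8012 continue | (k=5,j=3): S=118.0211, K−S=0.0000, hold=2.6549 ⇒ V=2.6549 continue | (k=5,j=4): S=148.4285, K−S=0.0000, hold=0.0000 ⇒ V=0.0000 continue | (k=5,j=5): S=186.6701, K−S=0.0000, hold=0.0000 ⇒ V=0.0000 continue  boundary S*=74.6181
step 4: (k=4,j=0): S=66.5374, K−S=37.3926, hold=36.7579 ⇒ V=37.3926 exercise | (k=4,j=1): S=83.6803, K−S=20.2497, hold=21.0492 ⇒ V=21.0492 continue | (k=4,j=2): S=105.2400, K−S=0.0000, hold=7.7804 ⇒ V=7.7804 continue | (k=4,j=3): S=132.3544, K−S=0.0000, hold=1.3487 ⇒ V=1.3487 continue | (k=4,j=4): S=166.4547, K−S=0.0000, hold=0.0000 ⇒ V=0.0000 continue  boundary S*=66.5374
step 3: (k=3,j=0): S=74.6181, K−S=29.3119, hold=29.1223 ⇒ V=29.3119 exercise | (k=3,j=1): S=93.8430, K−S=10.0870, hold=14.4363 ⇒ V=14.4363 continue | (k=3,j=2): S=118.0211, K−S=0.0000, hold=4.6014 ⇒ V=4.6014 continue | (k=3,j=3): S=148.4285, K−S=0.0000, hold=0.6852 ⇒ V=0.6852 continue  boundary S*=74.6181
step 2: (k=2,j=0): S=83.6803, K−S=20.2497, hold=21.8358 ⇒ V=21.8358 continue | (k=2,j=1): S=105.2400, K−S=0.0000, hold=9.5475 ⇒ V=9.5475 continue | (k=2,j=2): S=132.3544, K−S=0.0000, hold=2.6672 ⇒ V=2.6672 continue  boundary S*=-
step 1: (k=1,j=0): S=93.8430, K−S=10.0870, hold=15.6860 ⇒ V=15.6860 continue | (k=1,j=1): S=118.0211, K−S=0.0000, hold=6.1334 ⇒ V=6.1334 continue  boundary S*=-
step 0: (k=0,j=0): S=105.2400, K−S=0.0000, hold=10.9193 ⇒ V=10.9193 continue  boundary S*=-

price = 10.9193
boundary = - - - 74.6181 66.5374 74.6181 83.6803 74.6181
tree:
10.9193
15.6860 6.1334
21.8358 9.5475 2.6672
29.3119 14.4363 4.6014 0.6852
37.3926 21.0492 7.7804 1.3487 0.0000
44.5983 29.3119 12.8012 2.6549 0.0000 0.0000
51.0236 37.3926 20.2497 5.2260 0.0000 0.0000 0.0000
56.7531 44.5983 29.3119 10.2871 0.0000 0.0000 0.0000 0.0000
61.8621 51.0236 37.3926 20.2497 0.0000 0.0000 0.0000 0.0000 0.0000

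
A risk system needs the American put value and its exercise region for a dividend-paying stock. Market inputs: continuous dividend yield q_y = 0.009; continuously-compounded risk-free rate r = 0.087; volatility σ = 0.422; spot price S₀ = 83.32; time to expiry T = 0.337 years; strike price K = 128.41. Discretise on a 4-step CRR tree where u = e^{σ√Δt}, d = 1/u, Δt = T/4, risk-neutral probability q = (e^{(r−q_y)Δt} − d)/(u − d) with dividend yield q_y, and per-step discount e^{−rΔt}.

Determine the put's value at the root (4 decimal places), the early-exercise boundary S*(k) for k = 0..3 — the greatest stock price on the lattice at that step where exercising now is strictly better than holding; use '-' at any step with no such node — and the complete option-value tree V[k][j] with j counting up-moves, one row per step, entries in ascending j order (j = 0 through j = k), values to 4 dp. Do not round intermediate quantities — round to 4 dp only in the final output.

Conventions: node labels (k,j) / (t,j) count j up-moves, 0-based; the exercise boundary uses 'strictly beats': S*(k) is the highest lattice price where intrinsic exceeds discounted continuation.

price = 45.0900
boundary = 83.3200 94.1772 83.3200 94.1772
tree:
45.0900
54.6955 34.2328
63.1936 45.0900 22.5285
70.7121 54.6955 34.2328 10.9818
77.3637 63.1936 45.0900 21.9609 0.0000

params: Δt=0.08425 u=1.13031 d=0.88472 q=0.49626 e^(-rΔt)=0.99270
t_4 payoffs: 77.3637 63.1936 45.0900 21.9609 0.0000
t_3: node(3,0) S=57.6979 payoff=70.7121 vs cont=69.8180 → 70.7121 [stop]  node(3,1) S=73.7145 payoff=54.6955 vs cont=53.8136 → 54.6955 [stop]  node(3,2) S=94.1772 payoff=34.2328 vs cont=33.3664 → 34.2328 [stop]  node(3,3) S=120.3201 payoff=8.0899 vs cont=10.9818 → 10.9818 [wait]  ⇒ S*(3)=94.1772
t_2: node(2,0) S=65.2164 payoff=63.1936 vs cont=62.3053 → 63.1936 [stop]  node(2,1) S=83.3200 payoff=45.0900 vs cont=44.2154 → 45.0900 [stop]  node(2,2) S=106.4491 payoff=21.9609 vs cont=22.5285 → 22.5285 [wait]  ⇒ S*(2)=83.3200
t_1: node(1,0) S=73.7145 payoff=54.6955 vs cont=53.8136 → 54.6955 [stop]  node(1,1) S=94.1772 payoff=34.2328 vs cont=33.6461 → 34.2328 [stop]  ⇒ S*(1)=94.1772
t_0: node(0,0) S=83.3200 payoff=45.0900 vs cont=44.2154 → 45.0900 [stop]  ⇒ S*(0)=83.3200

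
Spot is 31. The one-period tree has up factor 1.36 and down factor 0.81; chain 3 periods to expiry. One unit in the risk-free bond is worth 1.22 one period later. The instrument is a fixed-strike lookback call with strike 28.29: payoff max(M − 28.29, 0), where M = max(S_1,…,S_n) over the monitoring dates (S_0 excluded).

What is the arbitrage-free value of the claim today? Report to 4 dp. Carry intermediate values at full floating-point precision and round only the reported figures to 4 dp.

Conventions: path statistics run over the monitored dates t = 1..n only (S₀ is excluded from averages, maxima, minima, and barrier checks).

Set p* = 0.7455 (from d < R < u); the path-dependent value is the discounted p*-expectation over all price paths.
Enumerate all 2^3 = 8 price paths (U = up ×1.36, D = down ×0.81); each path with k up-moves has probability p*^k·(1−p*)^(3−k).
DDD: M=25.1100, payoff=0.0000, prob=0.016493
UDD: M=42.1600, payoff=13.8700, prob=0.048301
DUD: M=34.1496, payoff=5.8596, prob=0.048301
UUD: M=57.3376, payoff=29.0476, prob=0.141452
DDU: M=27.6612, payoff=0.0000, prob=0.048301
UDU: M=46.4435, payoff=18.1535, prob=0.141452
DUU: M=46.4435, payoff=18.1535, prob=0.141452
UUU: M=77.9791, payoff=49.6891, prob=0.414251
Price = Σ prob·payoff / R^3 = 30.781218 / 1.815848 = 16.9514

price = 16.9514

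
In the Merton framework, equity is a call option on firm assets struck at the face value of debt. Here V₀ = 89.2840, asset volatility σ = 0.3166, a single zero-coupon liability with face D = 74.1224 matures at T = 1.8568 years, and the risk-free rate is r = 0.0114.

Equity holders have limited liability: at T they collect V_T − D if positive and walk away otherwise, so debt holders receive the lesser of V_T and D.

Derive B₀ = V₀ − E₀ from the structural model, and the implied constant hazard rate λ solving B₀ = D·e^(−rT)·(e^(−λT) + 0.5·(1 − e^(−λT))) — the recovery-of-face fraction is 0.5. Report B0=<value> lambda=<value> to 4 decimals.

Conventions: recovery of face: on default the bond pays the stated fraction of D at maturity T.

B0=65.5718 lambda=0.1154

Equity is a call on the firm's assets struck at D = 74.1224:
d₁ = [ln(V₀/D) + (r + σ²/2)T] / (σ√T)
   = [ln(89.2840/74.1224) + (0.0114 + 0.5·0.3166²)·1.8568] / (0.3166·√1.8568)
   = [0.186105 + 0.114226] / 0.431413 = 0.696156
d₂ = d₁ − σ√T = 0.696156 − 0.431413 = 0.264742
N(d₁) = 0.756834,  N(d₂) = 0.604396,  e^(−rT) = 0.979055
E₀ = V₀·N(d₁) − D·e^(−rT)·N(d₂)
   = 89.2840·0.756834 − 74.1224·0.979055·0.604396 = 23.712234
B₀ = V₀ − E₀ = 89.2840 − 23.712234 = 65.571766
e^(−λT) = (B₀·e^(rT)/D − 0.5)/(1 − 0.5) = (65.5718·1.021393/74.1224 − 0.5)/0.5 = 0.80713487
λ = −ln(0.80713487)/1.8568 = 0.115394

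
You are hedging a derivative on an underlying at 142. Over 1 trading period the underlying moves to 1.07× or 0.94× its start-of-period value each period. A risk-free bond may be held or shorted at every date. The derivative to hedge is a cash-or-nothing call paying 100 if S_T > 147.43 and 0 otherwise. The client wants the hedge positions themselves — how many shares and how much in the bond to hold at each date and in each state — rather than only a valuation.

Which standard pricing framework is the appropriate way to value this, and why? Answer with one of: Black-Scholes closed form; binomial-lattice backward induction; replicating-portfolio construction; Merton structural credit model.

Key observation: a price alone would not answer the question — the per-node share/bond construction on the spot-142, 1.07/0.94 tree is required, and only the replicating-portfolio method yields it.

framework: replicating-portfolio construction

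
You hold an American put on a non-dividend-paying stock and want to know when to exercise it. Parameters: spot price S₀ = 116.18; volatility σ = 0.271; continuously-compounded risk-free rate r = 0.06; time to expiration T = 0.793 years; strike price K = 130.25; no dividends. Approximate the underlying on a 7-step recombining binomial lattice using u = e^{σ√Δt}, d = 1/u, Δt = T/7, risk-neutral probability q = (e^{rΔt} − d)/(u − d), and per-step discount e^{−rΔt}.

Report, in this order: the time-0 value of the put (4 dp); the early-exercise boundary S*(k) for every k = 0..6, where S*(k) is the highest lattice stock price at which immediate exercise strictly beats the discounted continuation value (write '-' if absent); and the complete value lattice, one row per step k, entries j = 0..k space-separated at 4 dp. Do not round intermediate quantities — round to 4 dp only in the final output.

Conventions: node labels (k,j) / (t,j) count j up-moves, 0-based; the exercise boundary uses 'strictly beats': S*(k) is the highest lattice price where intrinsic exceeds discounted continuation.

price = 17.3971
boundary = - - 96.8066 106.0518 96.8066 106.0518 116.1800
tree:
17.3971
24.5721 10.8584
33.4434 16.5282 5.6531
41.8827 24.1982 9.5109 2.0884
49.5863 33.4434 15.5092 3.9779 0.3334
56.6183 41.8827 24.1982 7.5170 0.6915 0.0000
63.0373 49.5863 33.4434 14.0700 1.4342 0.0000 0.0000
68.8967 56.6183 41.8827 24.1982 2.9745 0.0000 0.0000 0.0000

Δt=0.11329, u=1.09550, d=0.91282, q=0.51455, disc=e^(-rΔt)=0.99323
k=7 terminal: V=max(K-S,0) → 68.8967 56.6183 41.8827 24.1982 2.9745 0.0000 0.0000 0.0000
k=6: j=0 S=67.2127 intr=63.0373 cont=62.1550 V=63.0373[EX]; j=1 S=80.6637 intr=49.5863 cont=48.7040 V=49.5863[EX]; j=2 S=96.8066 intr=33.4434 cont=32.5611 V=33.4434[EX]; j=3 S=116.1800 intr=14.0700 cont=13.1877 V=14.0700[EX]; j=4 S=139.4306 intr=0.0000 cont=1.4342 V=1.4342[hold]; j=5 S=167.3342 intr=0.0000 cont=0.0000 V=0.0000[hold]; j=6 S=200.8220 intr=0.0000 cont=0.0000 V=0.0000[hold]  S*(6)=116.1800
k=5: j=0 S=73.6317 intr=56.6183 cont=55.7360 V=56.6183[EX]; j=1 S=88.3673 intr=41.8827 cont=41.0004 V=41.8827[EX]; j=2 S=106.0518 intr=24.1982 cont=23.3159 V=24.1982[EX]; j=3 S=127.2755 intr=2.9745 cont=7.5170 V=7.5170[hold]; j=4 S=152.7465 intr=0.0000 cont=0.6915 V=0.6915[hold]; j=5 S=183.3150 intr=0.0000 cont=0.0000 V=0.0000[hold]  S*(5)=106.0518
k=4: j=0 S=80.6637 intr=49.5863 cont=48.7040 V=49.5863[EX]; j=1 S=96.8066 intr=33.4434 cont=32.5611 V=33.4434[EX]; j=2 S=116.1800 intr=14.0700 cont=15.5092 V=15.5092[hold]; j=3 S=139.4306 intr=0.0000 cont=3.9779 V=3.9779[hold]; j=4 S=167.3342 intr=0.0000 cont=0.3334 V=0.3334[hold]  S*(4)=96.8066
k=3: j=0 S=88.3673 intr=41.8827 cont=41.0004 V=41.8827[EX]; j=1 S=106.0518 intr=24.1982 cont=24.0514 V=24.1982[EX]; j=2 S=127.2755 intr=2.9745 cont=9.5109 V=9.5109[hold]; j=3 S=152.7465 intr=0.0000 cont=2.0884 V=2.0884[hold]  S*(3)=106.0518
k=2: j=0 S=96.8066 intr=33.4434 cont=32.5611 V=33.4434[EX]; j=1 S=116.1800 intr=14.0700 cont=16.5282 V=16.5282[hold]; j=2 S=139.4306 intr=0.0000 cont=5.6531 V=5.6531[hold]  S*(2)=96.8066
k=1: j=0 S=106.0518 intr=24.1982 cont=24.5721 V=24.5721[hold]; j=1 S=127.2755 intr=2.9745 cont=10.8584 V=10.8584[hold]  S*(1)=-
k=0: j=0 S=116.1800 intr=14.0700 cont=17.3971 V=17.3971[hold]  S*(0)=-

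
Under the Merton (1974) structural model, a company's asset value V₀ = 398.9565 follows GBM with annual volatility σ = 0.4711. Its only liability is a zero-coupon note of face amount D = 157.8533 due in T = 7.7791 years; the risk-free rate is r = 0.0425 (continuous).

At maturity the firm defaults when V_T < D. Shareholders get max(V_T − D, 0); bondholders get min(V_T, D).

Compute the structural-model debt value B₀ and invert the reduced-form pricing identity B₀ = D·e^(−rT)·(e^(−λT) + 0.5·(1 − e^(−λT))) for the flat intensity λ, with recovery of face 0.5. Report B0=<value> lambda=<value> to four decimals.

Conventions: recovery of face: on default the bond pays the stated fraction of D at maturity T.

Equity is a call on the firm's assets struck at D = 157.8533:
d₁ = [ln(V₀/D) + (r + σ²/2)T] / (σ√T)
   = [ln(398.9565/157.8533) + (0.0425 + 0.5·0.4711²)·7.7791] / (0.4711·√7.7791)
   = [0.927186 + 1.193840] / 1.313947 = 1.614240
d₂ = d₁ − σ√T = 1.614240 − 1.313947 = 0.300294
N(d₁) = 0.946762,  N(d₂) = 0.618023,  e^(−rT) = 0.718484
E₀ = V₀·N(d₁) − D·e^(−rT)·N(d₂)
   = 398.9565·0.946762 − 157.8533·0.718484·0.618023 = 307.623822
B₀ = V₀ − E₀ = 398.9565 − 307.623822 = 91.332678
e^(−λT) = (B₀·e^(rT)/D − 0.5)/(1 − 0.5) = (91.3327·1.391819/157.8533 − 0.5)/0.5 = 0.61059181
λ = −ln(0.61059181)/7.7791 = 0.063417

B0=91.3327 lambda=0.0634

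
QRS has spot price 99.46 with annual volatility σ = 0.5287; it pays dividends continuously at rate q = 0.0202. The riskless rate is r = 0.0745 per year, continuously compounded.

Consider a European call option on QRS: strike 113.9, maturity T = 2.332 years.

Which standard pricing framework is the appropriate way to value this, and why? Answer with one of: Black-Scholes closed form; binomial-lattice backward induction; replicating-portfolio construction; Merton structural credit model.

Key observation: the strike-113.9 call on QRS is European-exercise on a continuously-modelled lognormal underlying, so its value is a single closed-form evaluation.

framework: Black-Scholes closed form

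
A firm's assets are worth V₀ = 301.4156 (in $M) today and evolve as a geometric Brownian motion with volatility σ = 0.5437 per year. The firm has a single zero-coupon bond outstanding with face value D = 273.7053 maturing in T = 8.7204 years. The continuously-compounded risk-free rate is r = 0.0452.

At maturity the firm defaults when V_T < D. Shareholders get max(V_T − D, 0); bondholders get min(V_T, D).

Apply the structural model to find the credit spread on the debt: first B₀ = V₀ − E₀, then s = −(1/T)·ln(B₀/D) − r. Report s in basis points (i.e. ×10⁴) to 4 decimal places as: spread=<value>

Apply the equity-as-call identities (strike 273.7053, horizon 8.7204 years):
d₁ = [ln(V₀/D) + (r + σ²/2)T] / (σ√T)
   = [ln(301.4156/273.7053) + (0.0452 + 0.5·0.5437²)·8.7204] / (0.5437·√8.7204)
   = [0.096438 + 1.683079] / 1.605564 = 1.108344
d₂ = d₁ − σ√T = 1.108344 − 1.605564 = -0.497219
N(d₁) = 0.866143,  N(d₂) = 0.309517,  e^(−rT) = 0.674245
E₀ = V₀·N(d₁) − D·e^(−rT)·N(d₂)
   = 301.4156·0.866143 − 273.7053·0.674245·0.309517 = 203.949489
B₀ = V₀ − E₀ = 301.4156 − 203.949489 = 97.466111
spread = −(1/T)·ln(B₀/D) − r = −(1/8.7204)·ln(97.466111/273.7053) − 0.0452 = 0.07320595
in basis points: 0.07320595 × 10⁴ = 732.0595 bp

spread=732.0595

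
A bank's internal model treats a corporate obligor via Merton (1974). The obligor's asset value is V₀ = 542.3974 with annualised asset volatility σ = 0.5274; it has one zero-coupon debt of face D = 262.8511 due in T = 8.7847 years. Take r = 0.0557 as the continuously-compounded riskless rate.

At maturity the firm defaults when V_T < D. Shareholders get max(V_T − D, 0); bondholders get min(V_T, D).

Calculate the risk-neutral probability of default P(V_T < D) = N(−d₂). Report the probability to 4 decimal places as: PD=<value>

PD=0.5020

Apply the equity-as-call identities (strike 262.8511, horizon 8.7847 years):
d₁ = [ln(V₀/D) + (r + σ²/2)T] / (σ√T)
   = [ln(542.3974/262.8511) + (0.0557 + 0.5·0.5274²)·8.7847] / (0.5274·√8.7847)
   = [0.724411 + 1.711043] / 1.563161 = 1.558032
d₂ = d₁ − σ√T = 1.558032 − 1.563161 = -0.005128
risk-neutral PD = N(−d₂) = N(0.005128) = 0.502046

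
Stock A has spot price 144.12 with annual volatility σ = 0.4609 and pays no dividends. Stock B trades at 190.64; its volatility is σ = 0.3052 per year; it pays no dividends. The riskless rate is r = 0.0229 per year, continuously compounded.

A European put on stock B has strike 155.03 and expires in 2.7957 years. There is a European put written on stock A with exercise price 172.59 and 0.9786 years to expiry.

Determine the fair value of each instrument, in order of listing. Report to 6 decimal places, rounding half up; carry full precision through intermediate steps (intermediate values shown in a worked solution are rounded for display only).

price(stock B put K=155.03) = 15.748845
price(stock A put K=172.59) = 42.175333

[stock B put K=155.03]
σ√T = 0.3052·√2.7957 = 0.510305
d₁ = (ln(S/K) + (r+σ²/2)T) / (σ√T) = (ln(190.64/155.03) + (0.0229+0.3052²/2)·2.7957) / 0.510305 = (0.206768 + 0.194227) / 0.510305 = 0.785795
d₂ = d₁ − σ√T = 0.785795 − 0.510305 = 0.275490
e^{−rT} = 0.937985
N(−d₁) = 0.215994,  N(−d₂) = 0.391470
price = K·e^{−rT}·N(−d₂) − S·N(−d₁) = 56.925881 − 41.177036 = 15.748845
[stock A put K=172.59]
σ√T = 0.4609·√0.9786 = 0.455942
d₁ = (ln(S/K) + (r+σ²/2)T) / (σ√T) = (ln(144.12/172.59) + (0.0229+0.4609²/2)·0.9786) / 0.455942 = (-0.180273 + 0.126351) / 0.455942 = -0.118263
d₂ = d₁ − σ√T = -0.118263 − 0.455942 = -0.574205
e^{−rT} = 0.977839
N(−d₁) = 0.547071,  N(−d₂) = 0.717085
price = K·e^{−rT}·N(−d₂) − S·N(−d₁) = 121.019134 − 78.843801 = 42.175333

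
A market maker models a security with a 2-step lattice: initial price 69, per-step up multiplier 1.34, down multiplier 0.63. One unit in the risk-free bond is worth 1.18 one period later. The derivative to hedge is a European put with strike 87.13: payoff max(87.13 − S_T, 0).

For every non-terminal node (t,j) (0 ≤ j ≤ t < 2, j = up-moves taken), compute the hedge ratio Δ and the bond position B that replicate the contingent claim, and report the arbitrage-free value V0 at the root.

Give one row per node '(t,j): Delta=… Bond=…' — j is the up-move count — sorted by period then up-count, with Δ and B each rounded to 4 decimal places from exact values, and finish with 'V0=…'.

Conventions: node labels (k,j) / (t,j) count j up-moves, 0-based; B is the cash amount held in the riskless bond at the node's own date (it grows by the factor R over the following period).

(0,0): Delta=-0.5073 Bond=44.4255
(1,0): Delta=-1.0000 Bond=73.8390
(1,1): Delta=-0.4399 Bond=46.1918
V0=9.4205

Since d<R<u, set p* = (R−d)/(u−d) = 0.7746; price each node as the discounted p*-expectation of its children.
Expiry values: V(2,0)=59.7439, V(2,1)=28.8802, V(2,2)=0.0000
Node (1,0) S=43.4700: V=(p*·28.8802+(1−p*)·59.7439)/1.18=30.3690; Δ=(28.8802−59.7439)/(58.2498−27.3861)=-1.0000; B=V−Δ·S=73.8390
Node (1,1) S=92.4600: V=(p*·0.0000+(1−p*)·28.8802)/1.18=5.5154; Δ=(0.0000−28.8802)/(123.8964−58.2498)=-0.4399; B=V−Δ·S=46.1918
Node (0,0) S=69.0000: V=(p*·5.5154+(1−p*)·30.3690)/1.18=9.4205; Δ=(5.5154−30.3690)/(92.4600−43.4700)=-0.5073; B=V−Δ·S=44.4255
Sanity check at the root: Δ(0,0)·S0 + B(0,0) reproduces V0 = 9.4205.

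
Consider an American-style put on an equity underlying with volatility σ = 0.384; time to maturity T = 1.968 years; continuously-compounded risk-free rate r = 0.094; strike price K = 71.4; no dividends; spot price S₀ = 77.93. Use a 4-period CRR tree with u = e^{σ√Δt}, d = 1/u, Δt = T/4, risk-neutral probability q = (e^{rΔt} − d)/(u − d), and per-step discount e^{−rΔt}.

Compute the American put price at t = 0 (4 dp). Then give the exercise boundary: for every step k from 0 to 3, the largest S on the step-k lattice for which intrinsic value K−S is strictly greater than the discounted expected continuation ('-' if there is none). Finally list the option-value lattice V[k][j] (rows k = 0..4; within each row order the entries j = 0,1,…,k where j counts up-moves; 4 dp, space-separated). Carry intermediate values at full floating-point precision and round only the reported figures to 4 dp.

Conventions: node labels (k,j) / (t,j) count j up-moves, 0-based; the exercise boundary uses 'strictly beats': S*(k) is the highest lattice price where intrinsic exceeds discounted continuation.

price = 7.9282
boundary = - - 45.4728 34.7357
tree:
7.9282
14.5901 2.4977
25.9272 5.4486 0.0000
36.6643 11.8855 0.0000 0.0000
44.8662 25.9272 0.0000 0.0000 0.0000

Δt=0.49200  u=1.30911  d=0.76388  q=0.51988  discount=0.95481
step 4 (expiry): payoffs max(K−S,0) = 44.8662 25.9272 0.0000 0.0000 0.0000
step 3: (k=3,j=0): S=34.7357, K−S=36.6643, hold=33.4374 ⇒ V=36.6643 exercise | (k=3,j=1): S=59.5290, K−S=11.8710, hold=11.8855 ⇒ V=11.8855 continue | (k=3,j=2): S=102.0190, K−S=0.0000, hold=0.0000 ⇒ V=0.0000 continue | (k=3,j=3): S=174.8372, K−S=0.0000, hold=0.0000 ⇒ V=0.0000 continue  boundary S*=34.7357
step 2: (k=2,j=0): S=45.4728, K−S=25.9272, hold=22.7074 ⇒ V=25.9272 exercise | (k=2,j=1): S=77.9300, K−S=0.0000, hold=5.4486 ⇒ V=5.4486 continue | (k=2,j=2): S=133.5541, K−S=0.0000, hold=0.0000 ⇒ V=0.0000 continue  boundary S*=45.4728
step 1: (k=1,j=0): S=59.5290, K−S=11.8710, hold=14.5901 ⇒ V=14.5901 continue | (k=1,j=1): S=102.0190, K−S=0.0000, hold=2.4977 ⇒ V=2.4977 continue  boundary S*=-
step 0: (k=0,j=0): S=77.9300, K−S=0.0000, hold=7.9282 ⇒ V=7.9282 continue  boundary S*=-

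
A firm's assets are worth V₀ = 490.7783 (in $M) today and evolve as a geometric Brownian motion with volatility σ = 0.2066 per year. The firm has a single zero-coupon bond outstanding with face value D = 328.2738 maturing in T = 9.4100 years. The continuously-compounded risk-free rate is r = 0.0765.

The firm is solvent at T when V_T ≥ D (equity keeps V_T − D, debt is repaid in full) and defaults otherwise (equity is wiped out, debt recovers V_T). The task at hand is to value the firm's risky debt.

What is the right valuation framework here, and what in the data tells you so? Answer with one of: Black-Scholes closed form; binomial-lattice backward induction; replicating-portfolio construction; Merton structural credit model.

framework: Merton structural credit model

Key observation: the question is about default risk generated by asset-value dynamics against a debt face of 328.2738 — the structural framework prices exactly that.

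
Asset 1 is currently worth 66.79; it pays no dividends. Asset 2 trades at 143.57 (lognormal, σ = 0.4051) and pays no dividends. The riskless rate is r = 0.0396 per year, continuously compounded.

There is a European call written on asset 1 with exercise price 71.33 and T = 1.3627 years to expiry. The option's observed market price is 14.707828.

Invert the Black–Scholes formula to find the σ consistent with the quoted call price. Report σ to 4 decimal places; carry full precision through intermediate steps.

sigma = 0.4892

At σ = 0.4892 the Black–Scholes value reproduces the quote:
σ√T = 0.4892·√1.3627 = 0.571066
d₁ = (ln(S/K) + (r+σ²/2)T) / (σ√T) = (ln(66.79/71.33) + (0.0396+0.4892²/2)·1.3627) / 0.571066 = (-0.065764 + 0.217021) / 0.571066 = 0.264869
d₂ = d₁ − σ√T = 0.264869 − 0.571066 = -0.306198
e^{−rT} = 0.947467
N(d₁) = 0.604445,  N(d₂) = 0.379727
V = S·N(d₁) − K·e^{−rT}·N(d₂) = 40.370865 − 25.663037 = 14.707828 (matching the quote); vega is positive throughout, so no other σ reproduces this price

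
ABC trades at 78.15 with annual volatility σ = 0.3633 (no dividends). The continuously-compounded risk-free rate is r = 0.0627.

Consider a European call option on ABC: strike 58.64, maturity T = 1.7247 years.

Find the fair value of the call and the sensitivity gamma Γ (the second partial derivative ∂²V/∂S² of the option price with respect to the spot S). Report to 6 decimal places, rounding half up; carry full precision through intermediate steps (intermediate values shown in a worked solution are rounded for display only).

price = 28.957806
Γ = 0.006054

σ√T = 0.3633·√1.7247 = 0.477114
d₁ = (ln(S/K) + (r+σ²/2)T) / (σ√T) = (ln(78.15/58.64) + (0.0627+0.3633²/2)·1.7247) / 0.477114 = (0.287213 + 0.221958) / 0.477114 = 1.067188
d₂ = d₁ − σ√T = 1.067188 − 0.477114 = 0.590074
e^{−rT} = 0.897503
N(d₁) = 0.857057,  N(d₂) = 0.722430
Call price V = S·N(d₁) − K·e^{−rT}·N(d₂) = 66.978976 − 38.021170 = 28.957806
φ(d₁) = (1/√(2π))·e^{−d₁²/2} = 0.225737
Γ = φ(d₁) / (S·σ·√T) = 0.006054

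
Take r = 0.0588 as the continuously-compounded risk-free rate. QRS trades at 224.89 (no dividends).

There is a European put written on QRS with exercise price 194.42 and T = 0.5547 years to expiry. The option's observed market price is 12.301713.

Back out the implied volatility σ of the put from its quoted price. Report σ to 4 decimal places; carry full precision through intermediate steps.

sigma = 0.4389

At σ = 0.4389 the Black–Scholes value reproduces the quote:
σ√T = 0.4389·√0.5547 = 0.326885
d₁ = (ln(S/K) + (r+σ²/2)T) / (σ√T) = (ln(224.89/194.42) + (0.0588+0.4389²/2)·0.5547) / 0.326885 = (0.145591 + 0.086043) / 0.326885 = 0.708610
d₂ = d₁ − σ√T = 0.708610 − 0.326885 = 0.381725
e^{−rT} = 0.967910
N(−d₁) = 0.239283,  N(−d₂) = 0.351333
V = K·e^{−rT}·N(−d₂) − S·N(−d₁) = 66.114126 − 53.812413 = 12.301713 (equal to the quote); since ∂V/∂σ > 0 for all σ, the implied volatility is unique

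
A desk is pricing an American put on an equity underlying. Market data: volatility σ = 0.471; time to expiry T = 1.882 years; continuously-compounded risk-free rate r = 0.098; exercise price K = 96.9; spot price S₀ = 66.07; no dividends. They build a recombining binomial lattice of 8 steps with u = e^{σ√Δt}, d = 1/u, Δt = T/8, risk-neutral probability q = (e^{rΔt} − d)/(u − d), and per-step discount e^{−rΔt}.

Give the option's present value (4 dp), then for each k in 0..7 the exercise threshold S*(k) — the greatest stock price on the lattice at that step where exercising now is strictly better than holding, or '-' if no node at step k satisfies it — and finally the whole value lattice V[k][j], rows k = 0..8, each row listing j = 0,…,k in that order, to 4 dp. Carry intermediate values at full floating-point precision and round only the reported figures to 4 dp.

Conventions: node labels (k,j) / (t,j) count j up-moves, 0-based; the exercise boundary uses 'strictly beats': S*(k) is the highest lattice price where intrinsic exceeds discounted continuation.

price = 32.6579
boundary = - 52.5764 41.8386 52.5764 41.8386 52.5764 66.0700 52.5764
tree:
32.6579
44.3236 22.2391
55.0614 31.9330 13.3498
63.6061 44.3236 20.7366 6.4062
70.4058 55.0614 31.0435 11.1479 1.8468
75.8167 63.6061 44.3236 18.8930 3.7330 0.0000
80.1226 70.4058 55.0614 30.8300 7.5457 0.0000 0.0000
83.5491 75.8167 63.6061 44.3236 15.2523 0.0000 0.0000 0.0000
86.2758 80.1226 70.4058 55.0614 30.8300 0.0000 0.0000 0.0000 0.0000

Δt=0.23525, u=1.25665, d=0.79577, q=0.49374, disc=e^(-rΔt)=0.97721
k=8 terminal: V=max(K-S,0) → 86.2758 80.1226 70.4058 55.0614 30.8300 0.0000 0.0000 0.0000 0.0000
k=7: j=0 S=13.3509 intr=83.5491 cont=81.3407 V=83.5491[EX]; j=1 S=21.0833 intr=75.8167 cont=73.6083 V=75.8167[EX]; j=2 S=33.2939 intr=63.6061 cont=61.3977 V=63.6061[EX]; j=3 S=52.5764 intr=44.3236 cont=42.1152 V=44.3236[EX]; j=4 S=83.0267 intr=13.8733 cont=15.2523 V=15.2523[hold]; j=5 S=131.1126 intr=0.0000 cont=0.0000 V=0.0000[hold]; j=6 S=207.0480 intr=0.0000 cont=0.0000 V=0.0000[hold]; j=7 S=326.9623 intr=0.0000 cont=0.0000 V=0.0000[hold]  S*(7)=52.5764
k=6: j=0 S=16.7774 intr=80.1226 cont=77.9142 V=80.1226[EX]; j=1 S=26.4942 intr=70.4058 cont=68.1974 V=70.4058[EX]; j=2 S=41.8386 intr=55.0614 cont=52.8529 V=55.0614[EX]; j=3 S=66.0700 intr=30.8300 cont=29.2869 V=30.8300[EX]; j=4 S=104.3352 intr=0.0000 cont=7.5457 V=7.5457[hold]; j=5 S=164.7622 intr=0.0000 cont=0.0000 V=0.0000[hold]; j=6 S=260.1862 intr=0.0000 cont=0.0000 V=0.0000[hold]  S*(6)=66.0700
k=5: j=0 S=21.0833 intr=75.8167 cont=73.6083 V=75.8167[EX]; j=1 S=33.2939 intr=63.6061 cont=61.3977 V=63.6061[EX]; j=2 S=52.5764 intr=44.3236 cont=42.1152 V=44.3236[EX]; j=3 S=83.0267 intr=13.8733 cont=18.8930 V=18.8930[hold]; j=4 S=131.1126 intr=0.0000 cont=3.7330 V=3.7330[hold]; j=5 S=207.0480 intr=0.0000 cont=0.0000 V=0.0000[hold]  S*(5)=52.5764
k=4: j=0 S=26.4942 intr=70.4058 cont=68.1974 V=70.4058[EX]; j=1 S=41.8386 intr=55.0614 cont=52.8529 V=55.0614[EX]; j=2 S=66.0700 intr=30.8300 cont=31.0435 V=31.0435[hold]; j=3 S=104.3352 intr=0.0000 cont=11.1479 V=11.1479[hold]; j=4 S=164.7622 intr=0.0000 cont=1.8468 V=1.8468[hold]  S*(4)=41.8386
k=3: j=0 S=33.2939 intr=63.6061 cont=61.3977 V=63.6061[EX]; j=1 S=52.5764 intr=44.3236 cont=42.2182 V=44.3236[EX]; j=2 S=83.0267 intr=13.8733 cont=20.7366 V=20.7366[hold]; j=3 S=131.1126 intr=0.0000 cont=6.4062 V=6.4062[hold]  S*(3)=52.5764
k=2: j=0 S=41.8386 intr=55.0614 cont=52.8529 V=55.0614[EX]; j=1 S=66.0700 intr=30.8300 cont=31.9330 V=31.9330[hold]; j=2 S=104.3352 intr=0.0000 cont=13.3498 V=13.3498[hold]  S*(2)=41.8386
k=1: j=0 S=52.5764 intr=44.3236 cont=42.6474 V=44.3236[EX]; j=1 S=83.0267 intr=13.8733 cont=22.2391 V=22.2391[hold]  S*(1)=52.5764
k=0: j=0 S=66.0700 intr=30.8300 cont=32.6579 V=32.6579[hold]  S*(0)=-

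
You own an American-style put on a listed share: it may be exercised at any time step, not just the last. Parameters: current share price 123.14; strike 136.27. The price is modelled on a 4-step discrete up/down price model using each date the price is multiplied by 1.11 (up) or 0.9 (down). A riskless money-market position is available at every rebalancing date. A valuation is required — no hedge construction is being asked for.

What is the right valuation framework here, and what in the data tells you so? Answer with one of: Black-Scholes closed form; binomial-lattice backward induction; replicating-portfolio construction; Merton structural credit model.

framework: binomial-lattice backward induction

Key observation: with exercise allowed before expiry on a discrete up/down model (4 steps from spot 123.14), the strike-136.27 put's value must be rolled back through the tree testing early exercise at each node.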